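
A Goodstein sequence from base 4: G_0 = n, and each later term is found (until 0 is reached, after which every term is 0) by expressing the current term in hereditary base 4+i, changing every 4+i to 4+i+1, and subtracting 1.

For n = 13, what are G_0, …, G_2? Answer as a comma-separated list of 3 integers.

13, 15, 17

G_0 = 13. HB_4(13) = 3·4 + 1. Bump = 16. G_1 = 15.
G_1 = 15. HB_5(15) = 3·5. Bump = 18. G_2 = 17.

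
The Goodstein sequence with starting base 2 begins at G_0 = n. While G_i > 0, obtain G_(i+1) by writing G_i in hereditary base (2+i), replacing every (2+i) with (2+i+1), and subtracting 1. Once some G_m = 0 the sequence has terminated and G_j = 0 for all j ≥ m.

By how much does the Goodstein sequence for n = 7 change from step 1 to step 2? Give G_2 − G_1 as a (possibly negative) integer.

[0] 7 ≡ 2^2 + 2 + 1 (base 2). Lift 3: 31. −1: 30.
[1] 30 ≡ 3^3 + 3 (base 3). Lift 4: 260. −1: 259.

229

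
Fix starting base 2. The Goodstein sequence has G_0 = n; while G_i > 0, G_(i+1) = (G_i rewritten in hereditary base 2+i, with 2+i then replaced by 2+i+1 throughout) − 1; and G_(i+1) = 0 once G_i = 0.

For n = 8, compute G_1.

80

step 0: 8 = 2^(2 + 1); sub 3 for 2: 3^(3 + 1); = 81; G_1 = 81−1 = 80
step 1: 80 = 2·3^3 + 2·3^2 + 2·3 + 2; sub 4 for 3: 2·4^4 + 2·4^2 + 2·4 + 2; = 554; G_2 = 554−1 = 553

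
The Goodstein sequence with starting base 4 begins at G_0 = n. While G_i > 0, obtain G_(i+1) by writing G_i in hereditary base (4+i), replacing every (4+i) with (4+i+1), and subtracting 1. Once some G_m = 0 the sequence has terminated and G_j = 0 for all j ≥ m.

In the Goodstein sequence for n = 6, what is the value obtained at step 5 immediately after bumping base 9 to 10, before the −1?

4

i=0: 6 = 4 + 2 (b=4); 4→5: 5 + 2 = 7; 7−1 = 6
i=1: 6 = 5 + 1 (b=5); 5→6: 6 + 1 = 7; 7−1 = 6
i=2: 6 = 6 (b=6); 6→7: 7 = 7; 7−1 = 6
i=3: 6 = 6 (b=7); 7→8: 6 = 6; 6−1 = 5
i=4: 5 = 5 (b=8); 8→9: 5 = 5; 5−1 = 4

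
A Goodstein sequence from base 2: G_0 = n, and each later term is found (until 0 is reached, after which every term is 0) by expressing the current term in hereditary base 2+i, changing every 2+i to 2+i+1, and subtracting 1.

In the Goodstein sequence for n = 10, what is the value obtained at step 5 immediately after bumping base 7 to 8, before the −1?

84073324

10 —HB2→ 2^(2 + 1) + 2 —bump→ 3^(3 + 1) + 3 = 84 —(−1)→ 83
83 —HB3→ 3^(3 + 1) + 2 —bump→ 4^(4 + 1) + 2 = 1026 —(−1)→ 1025
1025 —HB4→ 4^(4 + 1) + 1 —bump→ 5^(5 + 1) + 1 = 15626 —(−1)→ 15625
15625 —HB5→ 5^(5 + 1) —bump→ 6^(6 + 1) = 279936 —(−1)→ 279935
279935 —HB6→ 5·6^6 + 5·6^5 + 5·6^4 + 5·6^3 + 5·6^2 + 5·6 + 5 —bump→ 5·7^7 + 5·7^5 + 5·7^4 + 5·7^3 + 5·7^2 + 5·7 + 5 = 4215755 —(−1)→ 4215754
4215754 —HB7→ 5·7^7 + 5·7^5 + 5·7^4 + 5·7^3 + 5·7^2 + 5·7 + 4 —bump→ 5·8^8 + 5·8^5 + 5·8^4 + 5·8^3 + 5·8^2 + 5·8 + 4 = 84073324 —(−1)→ 84073323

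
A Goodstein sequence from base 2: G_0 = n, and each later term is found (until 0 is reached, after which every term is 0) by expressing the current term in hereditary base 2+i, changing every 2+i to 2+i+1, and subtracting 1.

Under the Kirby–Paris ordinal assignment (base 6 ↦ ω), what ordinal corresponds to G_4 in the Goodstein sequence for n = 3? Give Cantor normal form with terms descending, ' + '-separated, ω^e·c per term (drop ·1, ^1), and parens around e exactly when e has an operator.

3 —HB2→ 2 + 1 —bump→ 3 + 1 = 4 —(−1)→ 3
3 —HB3→ 3 —bump→ 4 = 4 —(−1)→ 3
3 —HB4→ 3 —bump→ 3 = 3 —(−1)→ 2
2 —HB5→ 2 —bump→ 2 = 2 —(−1)→ 1
1 —HB6→ 1 —bump→ 1 = 1 —(−1)→ 0

1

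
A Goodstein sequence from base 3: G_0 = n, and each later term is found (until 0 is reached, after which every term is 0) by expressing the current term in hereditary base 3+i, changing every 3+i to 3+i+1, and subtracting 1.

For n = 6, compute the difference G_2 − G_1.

0

G_0=6  [base 3] 2·3  →[3↦4]→  2·4 = 8  −1 ⇒ G_1=7
G_1=7  [base 4] 4 + 3  →[4↦5]→  5 + 3 = 8  −1 ⇒ G_2=7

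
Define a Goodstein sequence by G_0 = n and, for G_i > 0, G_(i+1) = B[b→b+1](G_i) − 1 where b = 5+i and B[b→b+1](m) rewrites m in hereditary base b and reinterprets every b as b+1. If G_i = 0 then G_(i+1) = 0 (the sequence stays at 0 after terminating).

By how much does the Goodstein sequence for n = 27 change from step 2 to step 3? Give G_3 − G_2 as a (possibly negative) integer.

14

27 —HB5→ 5^2 + 2 —bump→ 6^2 + 2 = 38 —(−1)→ 37
37 —HB6→ 6^2 + 1 —bump→ 7^2 + 1 = 50 —(−1)→ 49
49 —HB7→ 7^2 —bump→ 8^2 = 64 —(−1)→ 63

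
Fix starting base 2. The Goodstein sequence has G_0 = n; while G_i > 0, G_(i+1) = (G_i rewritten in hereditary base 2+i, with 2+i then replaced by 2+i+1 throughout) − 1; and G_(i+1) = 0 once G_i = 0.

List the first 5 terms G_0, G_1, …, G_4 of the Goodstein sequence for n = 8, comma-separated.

[0] 8 ≡ 2^(2 + 1) (base 2). Lift 3: 81. −1: 80.
[1] 80 ≡ 2·3^3 + 2·3^2 + 2·3 + 2 (base 3). Lift 4: 554. −1: 553.
[2] 553 ≡ 2·4^4 + 2·4^2 + 2·4 + 1 (base 4). Lift 5: 6311. −1: 6310.
[3] 6310 ≡ 2·5^5 + 2·5^2 + 2·5 (base 5). Lift 6: 93396. −1: 93395.

8, 80, 553, 6310, 93395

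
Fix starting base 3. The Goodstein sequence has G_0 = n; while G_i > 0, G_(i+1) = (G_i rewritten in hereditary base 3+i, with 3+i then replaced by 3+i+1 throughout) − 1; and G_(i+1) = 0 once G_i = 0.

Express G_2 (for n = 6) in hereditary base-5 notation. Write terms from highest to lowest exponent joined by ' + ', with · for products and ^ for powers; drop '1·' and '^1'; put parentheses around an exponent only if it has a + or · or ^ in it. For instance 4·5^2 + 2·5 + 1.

G_0=6  [base 3] 2·3  →[3↦4]→  2·4 = 8  −1 ⇒ G_1=7
G_1=7  [base 4] 4 + 3  →[4↦5]→  5 + 3 = 8  −1 ⇒ G_2=7
G_2=7  [base 5] 5 + 2  →[5↦6]→  6 + 2 = 8  −1 ⇒ G_3=7

5 + 2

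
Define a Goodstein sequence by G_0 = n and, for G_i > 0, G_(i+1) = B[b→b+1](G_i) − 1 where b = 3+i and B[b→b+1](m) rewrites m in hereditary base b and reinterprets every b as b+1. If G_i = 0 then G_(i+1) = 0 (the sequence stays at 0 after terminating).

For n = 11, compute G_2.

25

base 3: 11 = 3^2 + 2; at 4: 4^2 + 2 = 18; next = 17
base 4: 17 = 4^2 + 1; at 5: 5^2 + 1 = 26; next = 25
base 5: 25 = 5^2; at 6: 6^2 = 36; next = 35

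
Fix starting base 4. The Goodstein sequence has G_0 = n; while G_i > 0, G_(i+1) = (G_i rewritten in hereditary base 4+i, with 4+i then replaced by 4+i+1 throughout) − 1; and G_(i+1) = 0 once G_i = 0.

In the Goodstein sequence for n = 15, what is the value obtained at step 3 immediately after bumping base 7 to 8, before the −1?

(0) 15|_4 = 3·4 + 3 ↦ 3·5 + 3|_5 = 18 ⇒ 17
(1) 17|_5 = 3·5 + 2 ↦ 3·6 + 2|_6 = 20 ⇒ 19
(2) 19|_6 = 3·6 + 1 ↦ 3·7 + 1|_7 = 22 ⇒ 21

24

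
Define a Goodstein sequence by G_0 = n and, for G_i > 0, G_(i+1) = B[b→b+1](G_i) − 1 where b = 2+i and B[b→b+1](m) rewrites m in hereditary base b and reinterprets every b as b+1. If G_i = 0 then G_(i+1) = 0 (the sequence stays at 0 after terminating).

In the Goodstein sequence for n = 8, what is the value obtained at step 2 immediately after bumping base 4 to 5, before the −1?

6311

[0] 8 ≡ 2^(2 + 1) (base 2). Lift 3: 81. −1: 80.
[1] 80 ≡ 2·3^3 + 2·3^2 + 2·3 + 2 (base 3). Lift 4: 554. −1: 553.
[2] 553 ≡ 2·4^4 + 2·4^2 + 2·4 + 1 (base 4). Lift 5: 6311. −1: 6310.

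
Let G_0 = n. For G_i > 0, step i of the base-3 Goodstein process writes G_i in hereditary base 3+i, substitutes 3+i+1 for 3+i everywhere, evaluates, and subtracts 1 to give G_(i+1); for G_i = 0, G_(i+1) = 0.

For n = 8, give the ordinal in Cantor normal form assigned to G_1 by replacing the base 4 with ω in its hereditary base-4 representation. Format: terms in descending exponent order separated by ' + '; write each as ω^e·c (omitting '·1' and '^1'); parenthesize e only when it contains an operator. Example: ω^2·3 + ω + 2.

[0] 8 ≡ 2·3 + 2 (base 3). Lift 4: 10. −1: 9.
[1] 9 ≡ 2·4 + 1 (base 4). Lift 5: 11. −1: 10.

ω·2 + 1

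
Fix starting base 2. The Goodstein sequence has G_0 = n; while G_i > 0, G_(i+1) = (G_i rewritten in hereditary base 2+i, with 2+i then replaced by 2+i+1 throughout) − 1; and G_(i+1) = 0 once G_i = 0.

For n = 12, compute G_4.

12 —HB2→ 2^(2 + 1) + 2^2 —bump→ 3^(3 + 1) + 3^3 = 108 —(−1)→ 107
107 —HB3→ 3^(3 + 1) + 2·3^2 + 2·3 + 2 —bump→ 4^(4 + 1) + 2·4^2 + 2·4 + 2 = 1066 —(−1)→ 1065
1065 —HB4→ 4^(4 + 1) + 2·4^2 + 2·4 + 1 —bump→ 5^(5 + 1) + 2·5^2 + 2·5 + 1 = 15686 —(−1)→ 15685
15685 —HB5→ 5^(5 + 1) + 2·5^2 + 2·5 —bump→ 6^(6 + 1) + 2·6^2 + 2·6 = 280020 —(−1)→ 280019
280019 —HB6→ 6^(6 + 1) + 2·6^2 + 6 + 5 —bump→ 7^(7 + 1) + 2·7^2 + 7 + 5 = 5764911 —(−1)→ 5764910

280019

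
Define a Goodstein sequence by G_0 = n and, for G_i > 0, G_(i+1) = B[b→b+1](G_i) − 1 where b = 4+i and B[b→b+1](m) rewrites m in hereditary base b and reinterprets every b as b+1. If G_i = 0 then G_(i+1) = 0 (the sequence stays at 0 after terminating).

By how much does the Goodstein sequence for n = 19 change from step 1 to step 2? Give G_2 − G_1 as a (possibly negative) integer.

step 0: 19 = 4^2 + 3; sub 5 for 4: 5^2 + 3; = 28; G_1 = 28−1 = 27
step 1: 27 = 5^2 + 2; sub 6 for 5: 6^2 + 2; = 38; G_2 = 38−1 = 37

10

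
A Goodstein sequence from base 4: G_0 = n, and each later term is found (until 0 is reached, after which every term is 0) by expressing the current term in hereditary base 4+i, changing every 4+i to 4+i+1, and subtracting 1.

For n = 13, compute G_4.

[0] 13 ≡ 3·4 + 1 (base 4). Lift 5: 16. −1: 15.
[1] 15 ≡ 3·5 (base 5). Lift 6: 18. −1: 17.
[2] 17 ≡ 2·6 + 5 (base 6). Lift 7: 19. −1: 18.
[3] 18 ≡ 2·7 + 4 (base 7). Lift 8: 20. −1: 19.
[4] 19 ≡ 2·8 + 3 (base 8). Lift 9: 21. −1: 20.

19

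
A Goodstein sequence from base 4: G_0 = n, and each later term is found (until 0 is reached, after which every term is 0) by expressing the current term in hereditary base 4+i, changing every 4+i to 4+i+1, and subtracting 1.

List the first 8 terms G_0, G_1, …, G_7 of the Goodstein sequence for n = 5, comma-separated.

5, 5, 5, 4, 3, 2, 1, 0

[0] 5 ≡ 4 + 1 (base 4). Lift 5: 6. −1: 5.
[1] 5 ≡ 5 (base 5). Lift 6: 6. −1: 5.
[2] 5 ≡ 5 (base 6). Lift 7: 5. −1: 4.
[3] 4 ≡ 4 (base 7). Lift 8: 4. −1: 3.
[4] 3 ≡ 3 (base 8). Lift 9: 3. −1: 2.
[5] 2 ≡ 2 (base 9). Lift 10: 2. −1: 1.
[6] 1 ≡ 1 (base 10). Lift 11: 1. −1: 0.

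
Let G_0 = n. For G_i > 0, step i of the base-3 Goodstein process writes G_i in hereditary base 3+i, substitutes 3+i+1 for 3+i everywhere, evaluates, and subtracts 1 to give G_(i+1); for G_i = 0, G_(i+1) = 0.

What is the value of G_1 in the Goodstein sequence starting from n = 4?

4

step 0: 4 = 3 + 1; sub 4 for 3: 4 + 1; = 5; G_1 = 5−1 = 4
step 1: 4 = 4; sub 5 for 4: 5; = 5; G_2 = 5−1 = 4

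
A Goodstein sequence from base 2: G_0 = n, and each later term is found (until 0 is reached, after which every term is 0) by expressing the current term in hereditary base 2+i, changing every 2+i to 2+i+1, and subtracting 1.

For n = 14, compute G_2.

i=0: 14 = 2^(2 + 1) + 2^2 + 2 (b=2); 2→3: 3^(3 + 1) + 3^3 + 3 = 111; 111−1 = 110
i=1: 110 = 3^(3 + 1) + 3^3 + 2 (b=3); 3→4: 4^(4 + 1) + 4^4 + 2 = 1282; 1282−1 = 1281
i=2: 1281 = 4^(4 + 1) + 4^4 + 1 (b=4); 4→5: 5^(5 + 1) + 5^5 + 1 = 18751; 18751−1 = 18750

1281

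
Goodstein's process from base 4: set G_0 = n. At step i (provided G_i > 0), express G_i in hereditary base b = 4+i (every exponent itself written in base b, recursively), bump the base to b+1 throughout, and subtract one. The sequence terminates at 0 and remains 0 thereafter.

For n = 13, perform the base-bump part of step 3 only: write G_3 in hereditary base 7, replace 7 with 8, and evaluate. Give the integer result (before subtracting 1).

13 —HB4→ 3·4 + 1 —bump→ 3·5 + 1 = 16 —(−1)→ 15
15 —HB5→ 3·5 —bump→ 3·6 = 18 —(−1)→ 17
17 —HB6→ 2·6 + 5 —bump→ 2·7 + 5 = 19 —(−1)→ 18
18 —HB7→ 2·7 + 4 —bump→ 2·8 + 4 = 20 —(−1)→ 19

20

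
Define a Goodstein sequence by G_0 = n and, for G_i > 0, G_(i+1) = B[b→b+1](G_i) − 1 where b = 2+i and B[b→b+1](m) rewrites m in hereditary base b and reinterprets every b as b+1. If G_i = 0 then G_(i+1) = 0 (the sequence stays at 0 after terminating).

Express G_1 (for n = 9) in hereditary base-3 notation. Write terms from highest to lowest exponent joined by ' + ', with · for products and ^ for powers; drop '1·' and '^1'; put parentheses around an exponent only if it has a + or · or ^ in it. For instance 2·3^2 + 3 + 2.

(0) 9|_2 = 2^(2 + 1) + 1 ↦ 3^(3 + 1) + 1|_3 = 82 ⇒ 81
(1) 81|_3 = 3^(3 + 1) ↦ 4^(4 + 1)|_4 = 1024 ⇒ 1023

3^(3 + 1)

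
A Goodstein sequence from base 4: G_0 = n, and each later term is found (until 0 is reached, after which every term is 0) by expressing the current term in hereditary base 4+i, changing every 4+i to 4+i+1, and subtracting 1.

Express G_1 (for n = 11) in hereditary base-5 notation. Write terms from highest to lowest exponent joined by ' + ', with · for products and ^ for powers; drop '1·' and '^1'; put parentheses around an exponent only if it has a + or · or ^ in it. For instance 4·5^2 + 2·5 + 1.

2·5 + 2

(0) 11|_4 = 2·4 + 3 ↦ 2·5 + 3|_5 = 13 ⇒ 12
(1) 12|_5 = 2·5 + 2 ↦ 2·6 + 2|_6 = 14 ⇒ 13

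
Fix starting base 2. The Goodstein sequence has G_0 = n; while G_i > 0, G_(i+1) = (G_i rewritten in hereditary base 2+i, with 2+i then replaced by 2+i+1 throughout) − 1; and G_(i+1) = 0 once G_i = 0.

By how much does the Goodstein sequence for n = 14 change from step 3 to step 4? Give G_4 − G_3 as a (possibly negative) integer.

(0) 14|_2 = 2^(2 + 1) + 2^2 + 2 ↦ 3^(3 + 1) + 3^3 + 3|_3 = 111 ⇒ 110
(1) 110|_3 = 3^(3 + 1) + 3^3 + 2 ↦ 4^(4 + 1) + 4^4 + 2|_4 = 1282 ⇒ 1281
(2) 1281|_4 = 4^(4 + 1) + 4^4 + 1 ↦ 5^(5 + 1) + 5^5 + 1|_5 = 18751 ⇒ 18750
(3) 18750|_5 = 5^(5 + 1) + 5^5 ↦ 6^(6 + 1) + 6^6|_6 = 326592 ⇒ 326591

307841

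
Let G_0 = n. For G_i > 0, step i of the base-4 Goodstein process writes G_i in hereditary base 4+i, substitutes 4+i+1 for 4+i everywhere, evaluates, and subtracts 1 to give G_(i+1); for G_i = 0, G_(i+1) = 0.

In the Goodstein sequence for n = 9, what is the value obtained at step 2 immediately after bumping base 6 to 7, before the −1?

(0) 9|_4 = 2·4 + 1 ↦ 2·5 + 1|_5 = 11 ⇒ 10
(1) 10|_5 = 2·5 ↦ 2·6|_6 = 12 ⇒ 11
(2) 11|_6 = 6 + 5 ↦ 7 + 5|_7 = 12 ⇒ 11

12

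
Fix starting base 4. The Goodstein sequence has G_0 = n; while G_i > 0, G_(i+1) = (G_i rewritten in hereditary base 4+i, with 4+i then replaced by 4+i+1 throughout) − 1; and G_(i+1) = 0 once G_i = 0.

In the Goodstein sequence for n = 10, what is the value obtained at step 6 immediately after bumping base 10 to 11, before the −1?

10 —HB4→ 2·4 + 2 —bump→ 2·5 + 2 = 12 —(−1)→ 11
11 —HB5→ 2·5 + 1 —bump→ 2·6 + 1 = 13 —(−1)→ 12
12 —HB6→ 2·6 —bump→ 2·7 = 14 —(−1)→ 13
13 —HB7→ 7 + 6 —bump→ 8 + 6 = 14 —(−1)→ 13
13 —HB8→ 8 + 5 —bump→ 9 + 5 = 14 —(−1)→ 13
13 —HB9→ 9 + 4 —bump→ 10 + 4 = 14 —(−1)→ 13

14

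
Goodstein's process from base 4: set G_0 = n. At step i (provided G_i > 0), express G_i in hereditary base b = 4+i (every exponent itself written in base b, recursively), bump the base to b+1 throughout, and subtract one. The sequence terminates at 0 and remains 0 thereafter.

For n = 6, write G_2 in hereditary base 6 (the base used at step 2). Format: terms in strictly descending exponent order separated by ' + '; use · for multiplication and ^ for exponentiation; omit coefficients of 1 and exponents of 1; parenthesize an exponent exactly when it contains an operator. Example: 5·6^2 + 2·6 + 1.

6

step 0: 6 = 4 + 2; sub 5 for 4: 5 + 2; = 7; G_1 = 7−1 = 6
step 1: 6 = 5 + 1; sub 6 for 5: 6 + 1; = 7; G_2 = 7−1 = 6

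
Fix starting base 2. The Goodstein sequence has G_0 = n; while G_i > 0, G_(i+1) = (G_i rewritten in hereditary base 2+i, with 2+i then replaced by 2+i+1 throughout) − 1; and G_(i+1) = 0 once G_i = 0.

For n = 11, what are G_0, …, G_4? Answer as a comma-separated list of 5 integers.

base 2: 11 = 2^(2 + 1) + 2 + 1; at 3: 3^(3 + 1) + 3 + 1 = 85; next = 84
base 3: 84 = 3^(3 + 1) + 3; at 4: 4^(4 + 1) + 4 = 1028; next = 1027
base 4: 1027 = 4^(4 + 1) + 3; at 5: 5^(5 + 1) + 3 = 15628; next = 15627
base 5: 15627 = 5^(5 + 1) + 2; at 6: 6^(6 + 1) + 2 = 279938; next = 279937

11, 84, 1027, 15627, 279937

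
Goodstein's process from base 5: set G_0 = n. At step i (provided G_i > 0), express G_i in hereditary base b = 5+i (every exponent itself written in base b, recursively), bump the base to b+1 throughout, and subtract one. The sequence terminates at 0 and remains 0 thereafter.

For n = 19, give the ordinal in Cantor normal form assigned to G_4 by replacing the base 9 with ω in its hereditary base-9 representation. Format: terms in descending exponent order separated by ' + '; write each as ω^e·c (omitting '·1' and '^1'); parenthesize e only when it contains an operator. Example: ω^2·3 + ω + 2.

(0) 19|_5 = 3·5 + 4 ↦ 3·6 + 4|_6 = 22 ⇒ 21
(1) 21|_6 = 3·6 + 3 ↦ 3·7 + 3|_7 = 24 ⇒ 23
(2) 23|_7 = 3·7 + 2 ↦ 3·8 + 2|_8 = 26 ⇒ 25
(3) 25|_8 = 3·8 + 1 ↦ 3·9 + 1|_9 = 28 ⇒ 27
(4) 27|_9 = 3·9 ↦ 3·10|_10 = 30 ⇒ 29

ω·3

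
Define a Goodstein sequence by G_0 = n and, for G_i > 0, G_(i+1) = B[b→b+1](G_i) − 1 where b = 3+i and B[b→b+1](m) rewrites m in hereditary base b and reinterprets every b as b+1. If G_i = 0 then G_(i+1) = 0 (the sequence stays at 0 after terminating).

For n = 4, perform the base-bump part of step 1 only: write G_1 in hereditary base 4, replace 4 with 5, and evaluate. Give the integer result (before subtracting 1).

[0] 4 ≡ 3 + 1 (base 3). Lift 4: 5. −1: 4.
[1] 4 ≡ 4 (base 4). Lift 5: 5. −1: 4.

5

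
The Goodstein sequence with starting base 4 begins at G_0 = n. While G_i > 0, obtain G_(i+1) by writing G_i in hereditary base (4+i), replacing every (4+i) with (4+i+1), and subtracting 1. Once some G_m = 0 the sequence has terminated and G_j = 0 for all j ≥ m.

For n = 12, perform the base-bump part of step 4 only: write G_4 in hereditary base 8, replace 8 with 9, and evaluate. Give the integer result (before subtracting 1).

19

base 4: 12 = 3·4; at 5: 3·5 = 15; next = 14
base 5: 14 = 2·5 + 4; at 6: 2·6 + 4 = 16; next = 15
base 6: 15 = 2·6 + 3; at 7: 2·7 + 3 = 17; next = 16
base 7: 16 = 2·7 + 2; at 8: 2·8 + 2 = 18; next = 17
base 8: 17 = 2·8 + 1; at 9: 2·9 + 1 = 19; next = 18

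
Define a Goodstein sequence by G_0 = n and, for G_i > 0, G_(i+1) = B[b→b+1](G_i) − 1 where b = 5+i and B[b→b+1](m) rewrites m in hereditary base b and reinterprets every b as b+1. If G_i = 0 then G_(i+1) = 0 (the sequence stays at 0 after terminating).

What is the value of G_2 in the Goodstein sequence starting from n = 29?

51

step 0: 29 = 5^2 + 4; sub 6 for 5: 6^2 + 4; = 40; G_1 = 40−1 = 39
step 1: 39 = 6^2 + 3; sub 7 for 6: 7^2 + 3; = 52; G_2 = 52−1 = 51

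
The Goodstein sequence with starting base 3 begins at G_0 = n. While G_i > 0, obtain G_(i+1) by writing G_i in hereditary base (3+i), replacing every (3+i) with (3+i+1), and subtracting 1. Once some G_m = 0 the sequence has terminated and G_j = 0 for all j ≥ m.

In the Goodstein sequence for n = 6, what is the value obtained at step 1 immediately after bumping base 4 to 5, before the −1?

8

G_0=6  [base 3] 2·3  →[3↦4]→  2·4 = 8  −1 ⇒ G_1=7
G_1=7  [base 4] 4 + 3  →[4↦5]→  5 + 3 = 8  −1 ⇒ G_2=7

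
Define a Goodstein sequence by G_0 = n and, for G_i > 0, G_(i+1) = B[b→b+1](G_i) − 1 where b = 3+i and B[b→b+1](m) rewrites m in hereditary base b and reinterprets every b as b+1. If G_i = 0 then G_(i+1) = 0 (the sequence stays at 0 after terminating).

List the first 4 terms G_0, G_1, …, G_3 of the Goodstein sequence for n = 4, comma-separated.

4, 4, 4, 3

G_0=4  [base 3] 3 + 1  →[3↦4]→  4 + 1 = 5  −1 ⇒ G_1=4
G_1=4  [base 4] 4  →[4↦5]→  5 = 5  −1 ⇒ G_2=4
G_2=4  [base 5] 4  →[5↦6]→  4 = 4  −1 ⇒ G_3=3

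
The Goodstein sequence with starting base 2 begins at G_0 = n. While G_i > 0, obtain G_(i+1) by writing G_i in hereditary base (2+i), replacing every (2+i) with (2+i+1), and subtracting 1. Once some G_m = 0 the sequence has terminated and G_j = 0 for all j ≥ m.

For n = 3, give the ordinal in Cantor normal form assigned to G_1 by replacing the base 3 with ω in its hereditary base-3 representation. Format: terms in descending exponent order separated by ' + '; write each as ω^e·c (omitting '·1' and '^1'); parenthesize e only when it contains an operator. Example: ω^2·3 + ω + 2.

(0) 3|_2 = 2 + 1 ↦ 3 + 1|_3 = 4 ⇒ 3
(1) 3|_3 = 3 ↦ 4|_4 = 4 ⇒ 3

ω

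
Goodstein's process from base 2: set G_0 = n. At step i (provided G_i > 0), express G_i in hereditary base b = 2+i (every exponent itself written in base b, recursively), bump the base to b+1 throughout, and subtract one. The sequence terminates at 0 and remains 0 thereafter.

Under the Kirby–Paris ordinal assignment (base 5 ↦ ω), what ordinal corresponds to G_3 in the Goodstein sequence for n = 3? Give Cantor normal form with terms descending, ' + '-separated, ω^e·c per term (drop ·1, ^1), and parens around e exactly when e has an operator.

2

G_0 = 3. HB_2(3) = 2 + 1. Bump = 4. G_1 = 3.
G_1 = 3. HB_3(3) = 3. Bump = 4. G_2 = 3.
G_2 = 3. HB_4(3) = 3. Bump = 3. G_3 = 2.
G_3 = 2. HB_5(2) = 2. Bump = 2. G_4 = 1.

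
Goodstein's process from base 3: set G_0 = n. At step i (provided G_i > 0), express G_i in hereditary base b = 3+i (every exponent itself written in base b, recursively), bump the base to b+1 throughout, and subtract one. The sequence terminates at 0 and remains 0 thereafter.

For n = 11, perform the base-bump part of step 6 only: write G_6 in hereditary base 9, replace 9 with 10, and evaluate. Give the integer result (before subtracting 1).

G_0=11  [base 3] 3^2 + 2  →[3↦4]→  4^2 + 2 = 18  −1 ⇒ G_1=17
G_1=17  [base 4] 4^2 + 1  →[4↦5]→  5^2 + 1 = 26  −1 ⇒ G_2=25
G_2=25  [base 5] 5^2  →[5↦6]→  6^2 = 36  −1 ⇒ G_3=35
G_3=35  [base 6] 5·6 + 5  →[6↦7]→  5·7 + 5 = 40  −1 ⇒ G_4=39
G_4=39  [base 7] 5·7 + 4  →[7↦8]→  5·8 + 4 = 44  −1 ⇒ G_5=43
G_5=43  [base 8] 5·8 + 3  →[8↦9]→  5·9 + 3 = 48  −1 ⇒ G_6=47

52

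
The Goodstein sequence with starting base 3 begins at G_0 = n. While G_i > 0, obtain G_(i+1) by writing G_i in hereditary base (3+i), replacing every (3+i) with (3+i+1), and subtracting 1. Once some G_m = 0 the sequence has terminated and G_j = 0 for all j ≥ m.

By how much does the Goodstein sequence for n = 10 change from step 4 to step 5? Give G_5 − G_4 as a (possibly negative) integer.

[0] 10 ≡ 3^2 + 1 (base 3). Lift 4: 17. −1: 16.
[1] 16 ≡ 4^2 (base 4). Lift 5: 25. −1: 24.
[2] 24 ≡ 4·5 + 4 (base 5). Lift 6: 28. −1: 27.
[3] 27 ≡ 4·6 + 3 (base 6). Lift 7: 31. −1: 30.
[4] 30 ≡ 4·7 + 2 (base 7). Lift 8: 34. −1: 33.

3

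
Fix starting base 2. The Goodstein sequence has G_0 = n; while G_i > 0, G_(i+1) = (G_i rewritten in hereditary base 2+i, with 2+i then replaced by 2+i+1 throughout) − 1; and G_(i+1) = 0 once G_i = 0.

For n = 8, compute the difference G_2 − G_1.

8 —HB2→ 2^(2 + 1) —bump→ 3^(3 + 1) = 81 —(−1)→ 80
80 —HB3→ 2·3^3 + 2·3^2 + 2·3 + 2 —bump→ 2·4^4 + 2·4^2 + 2·4 + 2 = 554 —(−1)→ 553

473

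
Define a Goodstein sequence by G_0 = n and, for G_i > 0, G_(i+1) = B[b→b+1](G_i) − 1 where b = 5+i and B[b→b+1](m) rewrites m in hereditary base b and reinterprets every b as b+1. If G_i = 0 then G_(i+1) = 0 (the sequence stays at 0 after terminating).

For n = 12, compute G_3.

G_0=12  [base 5] 2·5 + 2  →[5↦6]→  2·6 + 2 = 14  −1 ⇒ G_1=13
G_1=13  [base 6] 2·6 + 1  →[6↦7]→  2·7 + 1 = 15  −1 ⇒ G_2=14
G_2=14  [base 7] 2·7  →[7↦8]→  2·8 = 16  −1 ⇒ G_3=15

15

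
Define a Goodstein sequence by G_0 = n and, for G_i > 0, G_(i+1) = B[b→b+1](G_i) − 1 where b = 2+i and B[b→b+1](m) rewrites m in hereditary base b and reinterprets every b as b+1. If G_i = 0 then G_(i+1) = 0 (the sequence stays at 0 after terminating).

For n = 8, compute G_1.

80

G_0 = 8. HB_2(8) = 2^(2 + 1). Bump = 81. G_1 = 80.
G_1 = 80. HB_3(80) = 2·3^3 + 2·3^2 + 2·3 + 2. Bump = 554. G_2 = 553.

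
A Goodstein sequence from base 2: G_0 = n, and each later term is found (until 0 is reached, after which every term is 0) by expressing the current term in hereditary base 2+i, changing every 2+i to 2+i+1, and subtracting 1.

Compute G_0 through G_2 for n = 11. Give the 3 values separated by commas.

11, 84, 1027

G_0 = 11. HB_2(11) = 2^(2 + 1) + 2 + 1. Bump = 85. G_1 = 84.
G_1 = 84. HB_3(84) = 3^(3 + 1) + 3. Bump = 1028. G_2 = 1027.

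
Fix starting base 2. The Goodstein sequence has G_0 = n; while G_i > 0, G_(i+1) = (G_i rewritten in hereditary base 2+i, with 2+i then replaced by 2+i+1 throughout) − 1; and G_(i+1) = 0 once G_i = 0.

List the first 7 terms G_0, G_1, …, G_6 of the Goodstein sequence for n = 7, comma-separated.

(0) 7|_2 = 2^2 + 2 + 1 ↦ 3^3 + 3 + 1|_3 = 31 ⇒ 30
(1) 30|_3 = 3^3 + 3 ↦ 4^4 + 4|_4 = 260 ⇒ 259
(2) 259|_4 = 4^4 + 3 ↦ 5^5 + 3|_5 = 3128 ⇒ 3127
(3) 3127|_5 = 5^5 + 2 ↦ 6^6 + 2|_6 = 46658 ⇒ 46657
(4) 46657|_6 = 6^6 + 1 ↦ 7^7 + 1|_7 = 823544 ⇒ 823543
(5) 823543|_7 = 7^7 ↦ 8^8|_8 = 16777216 ⇒ 16777215

7, 30, 259, 3127, 46657, 823543, 16777215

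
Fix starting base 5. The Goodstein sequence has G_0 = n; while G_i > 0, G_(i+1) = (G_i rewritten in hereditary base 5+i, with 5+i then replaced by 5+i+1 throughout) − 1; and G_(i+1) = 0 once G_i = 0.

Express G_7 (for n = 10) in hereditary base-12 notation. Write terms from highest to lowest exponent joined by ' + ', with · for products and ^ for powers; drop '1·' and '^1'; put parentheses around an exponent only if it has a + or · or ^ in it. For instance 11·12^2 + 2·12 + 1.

10 —HB5→ 2·5 —bump→ 2·6 = 12 —(−1)→ 11
11 —HB6→ 6 + 5 —bump→ 7 + 5 = 12 —(−1)→ 11
11 —HB7→ 7 + 4 —bump→ 8 + 4 = 12 —(−1)→ 11
11 —HB8→ 8 + 3 —bump→ 9 + 3 = 12 —(−1)→ 11
11 —HB9→ 9 + 2 —bump→ 10 + 2 = 12 —(−1)→ 11
11 —HB10→ 10 + 1 —bump→ 11 + 1 = 12 —(−1)→ 11
11 —HB11→ 11 —bump→ 12 = 12 —(−1)→ 11
11 —HB12→ 11 —bump→ 11 = 11 —(−1)→ 10

11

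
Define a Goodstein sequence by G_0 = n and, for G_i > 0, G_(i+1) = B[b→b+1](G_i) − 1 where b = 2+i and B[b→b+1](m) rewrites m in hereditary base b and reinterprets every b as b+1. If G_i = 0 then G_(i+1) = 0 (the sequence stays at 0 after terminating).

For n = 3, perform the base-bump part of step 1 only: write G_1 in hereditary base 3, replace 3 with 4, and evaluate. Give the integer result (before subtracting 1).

step 0: 3 = 2 + 1; sub 3 for 2: 3 + 1; = 4; G_1 = 4−1 = 3
step 1: 3 = 3; sub 4 for 3: 4; = 4; G_2 = 4−1 = 3

4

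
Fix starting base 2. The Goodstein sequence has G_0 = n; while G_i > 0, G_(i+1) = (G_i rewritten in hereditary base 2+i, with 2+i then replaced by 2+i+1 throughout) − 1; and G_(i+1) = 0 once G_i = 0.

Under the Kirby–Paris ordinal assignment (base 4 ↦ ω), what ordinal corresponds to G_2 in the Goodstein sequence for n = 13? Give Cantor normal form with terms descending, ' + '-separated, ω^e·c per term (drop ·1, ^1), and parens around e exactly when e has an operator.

ω^(ω + 1) + ω^3·3 + ω^2·3 + ω·3 + 3

(0) 13|_2 = 2^(2 + 1) + 2^2 + 1 ↦ 3^(3 + 1) + 3^3 + 1|_3 = 109 ⇒ 108
(1) 108|_3 = 3^(3 + 1) + 3^3 ↦ 4^(4 + 1) + 4^4|_4 = 1280 ⇒ 1279
(2) 1279|_4 = 4^(4 + 1) + 3·4^3 + 3·4^2 + 3·4 + 3 ↦ 5^(5 + 1) + 3·5^3 + 3·5^2 + 3·5 + 3|_5 = 16093 ⇒ 16092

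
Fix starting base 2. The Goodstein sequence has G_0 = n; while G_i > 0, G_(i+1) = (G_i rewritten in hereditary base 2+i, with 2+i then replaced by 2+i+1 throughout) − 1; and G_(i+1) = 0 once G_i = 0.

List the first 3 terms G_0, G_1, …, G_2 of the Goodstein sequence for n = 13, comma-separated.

13, 108, 1279

step 0: 13 = 2^(2 + 1) + 2^2 + 1; sub 3 for 2: 3^(3 + 1) + 3^3 + 1; = 109; G_1 = 109−1 = 108
step 1: 108 = 3^(3 + 1) + 3^3; sub 4 for 3: 4^(4 + 1) + 4^4; = 1280; G_2 = 1280−1 = 1279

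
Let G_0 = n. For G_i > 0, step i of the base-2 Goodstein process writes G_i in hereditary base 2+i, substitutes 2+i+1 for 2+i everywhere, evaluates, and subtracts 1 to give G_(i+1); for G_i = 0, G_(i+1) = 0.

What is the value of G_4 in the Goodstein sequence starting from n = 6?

6 —HB2→ 2^2 + 2 —bump→ 3^3 + 3 = 30 —(−1)→ 29
29 —HB3→ 3^3 + 2 —bump→ 4^4 + 2 = 258 —(−1)→ 257
257 —HB4→ 4^4 + 1 —bump→ 5^5 + 1 = 3126 —(−1)→ 3125
3125 —HB5→ 5^5 —bump→ 6^6 = 46656 —(−1)→ 46655
46655 —HB6→ 5·6^5 + 5·6^4 + 5·6^3 + 5·6^2 + 5·6 + 5 —bump→ 5·7^5 + 5·7^4 + 5·7^3 + 5·7^2 + 5·7 + 5 = 98040 —(−1)→ 98039

46655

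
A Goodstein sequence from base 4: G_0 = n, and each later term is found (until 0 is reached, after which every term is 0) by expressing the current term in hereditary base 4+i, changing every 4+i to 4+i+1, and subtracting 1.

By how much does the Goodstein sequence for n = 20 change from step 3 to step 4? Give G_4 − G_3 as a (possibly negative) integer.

14

[0] 20 ≡ 4^2 + 4 (base 4). Lift 5: 30. −1: 29.
[1] 29 ≡ 5^2 + 4 (base 5). Lift 6: 40. −1: 39.
[2] 39 ≡ 6^2 + 3 (base 6). Lift 7: 52. −1: 51.
[3] 51 ≡ 7^2 + 2 (base 7). Lift 8: 66. −1: 65.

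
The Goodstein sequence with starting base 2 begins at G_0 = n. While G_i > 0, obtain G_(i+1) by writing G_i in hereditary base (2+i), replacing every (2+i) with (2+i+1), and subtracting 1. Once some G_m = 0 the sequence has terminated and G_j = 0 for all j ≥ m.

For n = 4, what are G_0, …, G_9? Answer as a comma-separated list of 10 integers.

[0] 4 ≡ 2^2 (base 2). Lift 3: 27. −1: 26.
[1] 26 ≡ 2·3^2 + 2·3 + 2 (base 3). Lift 4: 42. −1: 41.
[2] 41 ≡ 2·4^2 + 2·4 + 1 (base 4). Lift 5: 61. −1: 60.
[3] 60 ≡ 2·5^2 + 2·5 (base 5). Lift 6: 84. −1: 83.
[4] 83 ≡ 2·6^2 + 6 + 5 (base 6). Lift 7: 110. −1: 109.
[5] 109 ≡ 2·7^2 + 7 + 4 (base 7). Lift 8: 140. −1: 139.
[6] 139 ≡ 2·8^2 + 8 + 3 (base 8). Lift 9: 174. −1: 173.
[7] 173 ≡ 2·9^2 + 9 + 2 (base 9). Lift 10: 212. −1: 211.
[8] 211 ≡ 2·10^2 + 10 + 1 (base 10). Lift 11: 254. −1: 253.

4, 26, 41, 60, 83, 109, 139, 173, 211, 253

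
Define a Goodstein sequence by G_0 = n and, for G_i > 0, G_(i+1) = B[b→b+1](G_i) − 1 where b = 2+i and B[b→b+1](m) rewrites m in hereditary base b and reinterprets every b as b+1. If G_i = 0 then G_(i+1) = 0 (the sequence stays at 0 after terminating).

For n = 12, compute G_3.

15685

G_0=12  [base 2] 2^(2 + 1) + 2^2  →[2↦3]→  3^(3 + 1) + 3^3 = 108  −1 ⇒ G_1=107
G_1=107  [base 3] 3^(3 + 1) + 2·3^2 + 2·3 + 2  →[3↦4]→  4^(4 + 1) + 2·4^2 + 2·4 + 2 = 1066  −1 ⇒ G_2=1065
G_2=1065  [base 4] 4^(4 + 1) + 2·4^2 + 2·4 + 1  →[4↦5]→  5^(5 + 1) + 2·5^2 + 2·5 + 1 = 15686  −1 ⇒ G_3=15685
G_3=15685  [base 5] 5^(5 + 1) + 2·5^2 + 2·5  →[5↦6]→  6^(6 + 1) + 2·6^2 + 2·6 = 280020  −1 ⇒ G_4=280019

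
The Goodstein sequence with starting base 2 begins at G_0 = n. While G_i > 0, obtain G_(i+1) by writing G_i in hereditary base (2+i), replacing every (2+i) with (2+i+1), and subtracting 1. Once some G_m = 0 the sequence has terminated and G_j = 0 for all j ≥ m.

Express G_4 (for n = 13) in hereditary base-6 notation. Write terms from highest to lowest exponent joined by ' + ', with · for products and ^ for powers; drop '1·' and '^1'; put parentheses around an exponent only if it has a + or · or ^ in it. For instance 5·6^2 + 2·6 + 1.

13 —HB2→ 2^(2 + 1) + 2^2 + 1 —bump→ 3^(3 + 1) + 3^3 + 1 = 109 —(−1)→ 108
108 —HB3→ 3^(3 + 1) + 3^3 —bump→ 4^(4 + 1) + 4^4 = 1280 —(−1)→ 1279
1279 —HB4→ 4^(4 + 1) + 3·4^3 + 3·4^2 + 3·4 + 3 —bump→ 5^(5 + 1) + 3·5^3 + 3·5^2 + 3·5 + 3 = 16093 —(−1)→ 16092
16092 —HB5→ 5^(5 + 1) + 3·5^3 + 3·5^2 + 3·5 + 2 —bump→ 6^(6 + 1) + 3·6^3 + 3·6^2 + 3·6 + 2 = 280712 —(−1)→ 280711
280711 —HB6→ 6^(6 + 1) + 3·6^3 + 3·6^2 + 3·6 + 1 —bump→ 7^(7 + 1) + 3·7^3 + 3·7^2 + 3·7 + 1 = 5765999 —(−1)→ 5765998

6^(6 + 1) + 3·6^3 + 3·6^2 + 3·6 + 1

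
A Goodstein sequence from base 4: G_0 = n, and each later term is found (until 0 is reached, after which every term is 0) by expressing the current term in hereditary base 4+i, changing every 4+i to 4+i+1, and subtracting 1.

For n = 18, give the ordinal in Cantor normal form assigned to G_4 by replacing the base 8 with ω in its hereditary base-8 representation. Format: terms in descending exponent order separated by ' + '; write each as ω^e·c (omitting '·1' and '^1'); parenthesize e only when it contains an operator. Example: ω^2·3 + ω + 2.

ω·6 + 5

i=0: 18 = 4^2 + 2 (b=4); 4→5: 5^2 + 2 = 27; 27−1 = 26
i=1: 26 = 5^2 + 1 (b=5); 5→6: 6^2 + 1 = 37; 37−1 = 36
i=2: 36 = 6^2 (b=6); 6→7: 7^2 = 49; 49−1 = 48
i=3: 48 = 6·7 + 6 (b=7); 7→8: 6·8 + 6 = 54; 54−1 = 53
i=4: 53 = 6·8 + 5 (b=8); 8→9: 6·9 + 5 = 59; 59−1 = 58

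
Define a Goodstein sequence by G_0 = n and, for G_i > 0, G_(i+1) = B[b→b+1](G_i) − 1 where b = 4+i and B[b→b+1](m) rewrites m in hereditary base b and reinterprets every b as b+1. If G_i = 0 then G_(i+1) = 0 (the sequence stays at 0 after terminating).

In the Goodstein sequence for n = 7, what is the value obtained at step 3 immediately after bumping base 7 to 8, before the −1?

8

(0) 7|_4 = 4 + 3 ↦ 5 + 3|_5 = 8 ⇒ 7
(1) 7|_5 = 5 + 2 ↦ 6 + 2|_6 = 8 ⇒ 7
(2) 7|_6 = 6 + 1 ↦ 7 + 1|_7 = 8 ⇒ 7
(3) 7|_7 = 7 ↦ 8|_8 = 8 ⇒ 7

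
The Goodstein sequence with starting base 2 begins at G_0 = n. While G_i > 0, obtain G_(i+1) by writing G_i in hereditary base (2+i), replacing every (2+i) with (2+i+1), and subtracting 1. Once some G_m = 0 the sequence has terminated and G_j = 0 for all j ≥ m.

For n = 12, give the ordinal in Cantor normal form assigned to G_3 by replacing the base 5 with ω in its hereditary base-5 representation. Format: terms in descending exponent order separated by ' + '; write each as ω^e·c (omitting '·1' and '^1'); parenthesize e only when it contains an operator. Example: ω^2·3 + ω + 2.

ω^(ω + 1) + ω^2·2 + ω·2

G_0 = 12. HB_2(12) = 2^(2 + 1) + 2^2. Bump = 108. G_1 = 107.
G_1 = 107. HB_3(107) = 3^(3 + 1) + 2·3^2 + 2·3 + 2. Bump = 1066. G_2 = 1065.
G_2 = 1065. HB_4(1065) = 4^(4 + 1) + 2·4^2 + 2·4 + 1. Bump = 15686. G_3 = 15685.
G_3 = 15685. HB_5(15685) = 5^(5 + 1) + 2·5^2 + 2·5. Bump = 280020. G_4 = 280019.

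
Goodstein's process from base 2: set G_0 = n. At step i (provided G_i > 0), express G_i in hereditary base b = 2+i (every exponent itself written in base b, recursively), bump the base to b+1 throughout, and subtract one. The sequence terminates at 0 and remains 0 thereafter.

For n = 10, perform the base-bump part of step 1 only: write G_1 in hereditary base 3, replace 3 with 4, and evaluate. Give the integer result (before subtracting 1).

1026

G_0 = 10. HB_2(10) = 2^(2 + 1) + 2. Bump = 84. G_1 = 83.
G_1 = 83. HB_3(83) = 3^(3 + 1) + 2. Bump = 1026. G_2 = 1025.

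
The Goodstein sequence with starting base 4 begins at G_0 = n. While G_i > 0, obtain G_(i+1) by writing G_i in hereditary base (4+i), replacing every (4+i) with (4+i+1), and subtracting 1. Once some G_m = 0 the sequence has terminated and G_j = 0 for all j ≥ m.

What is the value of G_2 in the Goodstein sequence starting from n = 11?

13

(0) 11|_4 = 2·4 + 3 ↦ 2·5 + 3|_5 = 13 ⇒ 12
(1) 12|_5 = 2·5 + 2 ↦ 2·6 + 2|_6 = 14 ⇒ 13
(2) 13|_6 = 2·6 + 1 ↦ 2·7 + 1|_7 = 15 ⇒ 14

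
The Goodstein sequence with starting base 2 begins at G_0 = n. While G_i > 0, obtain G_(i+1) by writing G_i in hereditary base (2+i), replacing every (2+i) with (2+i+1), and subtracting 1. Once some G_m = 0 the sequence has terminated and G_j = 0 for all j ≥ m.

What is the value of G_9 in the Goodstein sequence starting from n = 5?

5 —HB2→ 2^2 + 1 —bump→ 3^3 + 1 = 28 —(−1)→ 27
27 —HB3→ 3^3 —bump→ 4^4 = 256 —(−1)→ 255
255 —HB4→ 3·4^3 + 3·4^2 + 3·4 + 3 —bump→ 3·5^3 + 3·5^2 + 3·5 + 3 = 468 —(−1)→ 467
467 —HB5→ 3·5^3 + 3·5^2 + 3·5 + 2 —bump→ 3·6^3 + 3·6^2 + 3·6 + 2 = 776 —(−1)→ 775
775 —HB6→ 3·6^3 + 3·6^2 + 3·6 + 1 —bump→ 3·7^3 + 3·7^2 + 3·7 + 1 = 1198 —(−1)→ 1197
1197 —HB7→ 3·7^3 + 3·7^2 + 3·7 —bump→ 3·8^3 + 3·8^2 + 3·8 = 1752 —(−1)→ 1751
1751 —HB8→ 3·8^3 + 3·8^2 + 2·8 + 7 —bump→ 3·9^3 + 3·9^2 + 2·9 + 7 = 2455 —(−1)→ 2454
2454 —HB9→ 3·9^3 + 3·9^2 + 2·9 + 6 —bump→ 3·10^3 + 3·10^2 + 2·10 + 6 = 3326 —(−1)→ 3325
3325 —HB10→ 3·10^3 + 3·10^2 + 2·10 + 5 —bump→ 3·11^3 + 3·11^2 + 2·11 + 5 = 4383 —(−1)→ 4382

4382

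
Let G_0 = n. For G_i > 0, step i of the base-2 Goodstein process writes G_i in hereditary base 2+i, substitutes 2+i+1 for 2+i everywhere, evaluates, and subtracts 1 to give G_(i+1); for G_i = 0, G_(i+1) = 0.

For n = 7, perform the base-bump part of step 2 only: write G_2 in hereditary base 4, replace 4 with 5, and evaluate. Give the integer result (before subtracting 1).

G_0=7  [base 2] 2^2 + 2 + 1  →[2↦3]→  3^3 + 3 + 1 = 31  −1 ⇒ G_1=30
G_1=30  [base 3] 3^3 + 3  →[3↦4]→  4^4 + 4 = 260  −1 ⇒ G_2=259
G_2=259  [base 4] 4^4 + 3  →[4↦5]→  5^5 + 3 = 3128  −1 ⇒ G_3=3127

3128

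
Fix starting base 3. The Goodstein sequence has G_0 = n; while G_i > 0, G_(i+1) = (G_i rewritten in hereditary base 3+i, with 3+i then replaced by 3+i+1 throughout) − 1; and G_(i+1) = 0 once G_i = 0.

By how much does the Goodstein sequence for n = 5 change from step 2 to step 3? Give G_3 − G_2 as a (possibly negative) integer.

0

(0) 5|_3 = 3 + 2 ↦ 4 + 2|_4 = 6 ⇒ 5
(1) 5|_4 = 4 + 1 ↦ 5 + 1|_5 = 6 ⇒ 5
(2) 5|_5 = 5 ↦ 6|_6 = 6 ⇒ 5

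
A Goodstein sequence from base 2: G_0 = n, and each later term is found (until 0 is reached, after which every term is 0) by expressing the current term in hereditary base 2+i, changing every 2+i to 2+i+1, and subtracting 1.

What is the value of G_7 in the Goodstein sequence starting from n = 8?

774841151

G_0 = 8. HB_2(8) = 2^(2 + 1). Bump = 81. G_1 = 80.
G_1 = 80. HB_3(80) = 2·3^3 + 2·3^2 + 2·3 + 2. Bump = 554. G_2 = 553.
G_2 = 553. HB_4(553) = 2·4^4 + 2·4^2 + 2·4 + 1. Bump = 6311. G_3 = 6310.
G_3 = 6310. HB_5(6310) = 2·5^5 + 2·5^2 + 2·5. Bump = 93396. G_4 = 93395.
G_4 = 93395. HB_6(93395) = 2·6^6 + 2·6^2 + 6 + 5. Bump = 1647196. G_5 = 1647195.
G_5 = 1647195. HB_7(1647195) = 2·7^7 + 2·7^2 + 7 + 4. Bump = 33554572. G_6 = 33554571.
G_6 = 33554571. HB_8(33554571) = 2·8^8 + 2·8^2 + 8 + 3. Bump = 774841152. G_7 = 774841151.
G_7 = 774841151. HB_9(774841151) = 2·9^9 + 2·9^2 + 9 + 2. Bump = 20000000212. G_8 = 20000000211.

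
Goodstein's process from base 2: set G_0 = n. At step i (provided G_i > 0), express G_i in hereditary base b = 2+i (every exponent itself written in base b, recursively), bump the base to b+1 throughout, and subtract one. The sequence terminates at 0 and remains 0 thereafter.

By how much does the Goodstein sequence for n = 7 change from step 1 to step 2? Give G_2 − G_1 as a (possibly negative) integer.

229

step 0: 7 = 2^2 + 2 + 1; sub 3 for 2: 3^3 + 3 + 1; = 31; G_1 = 31−1 = 30
step 1: 30 = 3^3 + 3; sub 4 for 3: 4^4 + 4; = 260; G_2 = 260−1 = 259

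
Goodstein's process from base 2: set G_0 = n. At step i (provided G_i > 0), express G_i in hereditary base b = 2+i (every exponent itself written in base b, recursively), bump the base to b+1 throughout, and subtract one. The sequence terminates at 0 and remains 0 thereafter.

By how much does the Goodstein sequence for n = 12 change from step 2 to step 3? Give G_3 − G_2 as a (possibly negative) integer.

G_0=12  [base 2] 2^(2 + 1) + 2^2  →[2↦3]→  3^(3 + 1) + 3^3 = 108  −1 ⇒ G_1=107
G_1=107  [base 3] 3^(3 + 1) + 2·3^2 + 2·3 + 2  →[3↦4]→  4^(4 + 1) + 2·4^2 + 2·4 + 2 = 1066  −1 ⇒ G_2=1065
G_2=1065  [base 4] 4^(4 + 1) + 2·4^2 + 2·4 + 1  →[4↦5]→  5^(5 + 1) + 2·5^2 + 2·5 + 1 = 15686  −1 ⇒ G_3=15685

14620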